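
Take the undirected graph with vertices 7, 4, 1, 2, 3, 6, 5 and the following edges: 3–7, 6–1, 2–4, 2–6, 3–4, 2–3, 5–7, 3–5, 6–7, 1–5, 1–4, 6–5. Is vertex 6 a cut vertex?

No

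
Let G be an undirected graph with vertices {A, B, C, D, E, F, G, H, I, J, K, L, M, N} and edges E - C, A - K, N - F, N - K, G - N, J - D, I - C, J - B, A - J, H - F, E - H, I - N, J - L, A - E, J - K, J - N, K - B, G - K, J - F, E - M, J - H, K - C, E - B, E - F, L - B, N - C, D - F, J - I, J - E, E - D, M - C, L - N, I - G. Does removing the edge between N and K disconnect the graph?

After removing N - K, the path N-J-K still connects them, so the edge is not a bridge.

No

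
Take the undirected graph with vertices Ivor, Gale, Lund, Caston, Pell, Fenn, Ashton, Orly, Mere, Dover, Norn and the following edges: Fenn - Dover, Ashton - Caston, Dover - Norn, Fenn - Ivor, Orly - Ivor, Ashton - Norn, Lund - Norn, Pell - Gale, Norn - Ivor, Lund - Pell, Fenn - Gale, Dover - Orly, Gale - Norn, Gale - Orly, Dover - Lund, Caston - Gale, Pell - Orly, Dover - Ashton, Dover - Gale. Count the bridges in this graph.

0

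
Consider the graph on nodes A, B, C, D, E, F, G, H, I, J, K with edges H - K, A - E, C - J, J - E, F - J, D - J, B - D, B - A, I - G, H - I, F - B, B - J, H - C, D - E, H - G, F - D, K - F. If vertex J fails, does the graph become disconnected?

Deleting J leaves 1 component (was 1) (its neighbors B, C, D, E, F remain connected to each other), so J is not a cut vertex.

No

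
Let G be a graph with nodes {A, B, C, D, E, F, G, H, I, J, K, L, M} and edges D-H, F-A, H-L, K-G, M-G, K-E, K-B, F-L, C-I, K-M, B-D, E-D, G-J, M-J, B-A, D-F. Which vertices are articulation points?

K

Removing K increases the component count from 2 to 3, so K is a cut vertex.
By contrast removing I leaves 2 components; it is not a cut vertex. No other vertex is a cut vertex either.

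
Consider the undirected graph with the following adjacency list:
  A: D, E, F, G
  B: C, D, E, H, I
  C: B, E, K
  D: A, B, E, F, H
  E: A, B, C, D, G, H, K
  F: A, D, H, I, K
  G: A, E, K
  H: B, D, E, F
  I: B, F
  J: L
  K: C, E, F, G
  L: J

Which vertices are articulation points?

none

Removing E, for instance, still leaves 2 components. No single vertex removal increases the component count — the graph has no articulation points.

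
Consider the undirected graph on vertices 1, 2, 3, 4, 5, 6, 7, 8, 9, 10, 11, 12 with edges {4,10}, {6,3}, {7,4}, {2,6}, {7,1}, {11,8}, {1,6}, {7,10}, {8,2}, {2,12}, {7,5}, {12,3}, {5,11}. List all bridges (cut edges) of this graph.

The edges on the cycle 7-4-10-7 are not bridges since each lies on that cycle.
Every edge lies on some cycle, so there are no bridges.

none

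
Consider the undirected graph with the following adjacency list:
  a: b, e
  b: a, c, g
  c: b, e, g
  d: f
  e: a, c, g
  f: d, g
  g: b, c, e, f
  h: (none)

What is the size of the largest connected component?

7

h is isolated — a component by itself.
Starting from a we can reach a, b, c, d, e, f, g. That is one component of size 7.
The largest has 7 vertices.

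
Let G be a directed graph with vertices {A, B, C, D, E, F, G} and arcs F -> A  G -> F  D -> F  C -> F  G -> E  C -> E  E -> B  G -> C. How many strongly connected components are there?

7

{A} is an SCC by itself.
{E} is an SCC by itself.
{B} is an SCC by itself.
{G} is an SCC by itself.
{F} is an SCC by itself.
(and 2 more singleton SCCs)
That gives 7 strongly connected components.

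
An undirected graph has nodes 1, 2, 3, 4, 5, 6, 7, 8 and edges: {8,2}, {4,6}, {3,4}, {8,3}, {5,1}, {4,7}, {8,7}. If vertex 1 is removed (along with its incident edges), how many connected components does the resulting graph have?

With 1 gone, the remaining components are: {5}; {2, 3, 4, 6, 7, 8}.
That is 2 components.

2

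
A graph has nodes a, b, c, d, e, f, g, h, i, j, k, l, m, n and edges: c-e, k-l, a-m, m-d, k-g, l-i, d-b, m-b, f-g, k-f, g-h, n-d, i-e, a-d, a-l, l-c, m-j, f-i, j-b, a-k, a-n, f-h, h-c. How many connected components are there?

Starting from a we can reach a, b, c, d, e, f, g, h, i, j, k, l, m, n. That is one component of size 14.
Total: 1 component.

1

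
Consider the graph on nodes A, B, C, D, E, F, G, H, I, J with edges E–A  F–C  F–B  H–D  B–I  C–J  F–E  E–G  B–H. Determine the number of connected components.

1

Starting from A we can reach A, B, C, D, E, F, G, H, I, J. That is one component of size 10.
Total: 1 component.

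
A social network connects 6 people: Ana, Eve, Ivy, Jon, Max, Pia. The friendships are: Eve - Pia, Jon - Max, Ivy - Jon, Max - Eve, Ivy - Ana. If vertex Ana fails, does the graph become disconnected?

Deleting Ana leaves 1 component (was 1), so Ana is not a cut vertex.

No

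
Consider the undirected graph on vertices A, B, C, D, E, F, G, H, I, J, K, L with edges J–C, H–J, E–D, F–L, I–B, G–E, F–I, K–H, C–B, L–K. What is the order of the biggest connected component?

8

A is isolated — a component by itself.
Starting from D we can reach D, E, G. That is one component of size 3.
Starting from B we can reach B, C, F, H, I, J, K, L. That is one component of size 8.
The largest has 8 vertices.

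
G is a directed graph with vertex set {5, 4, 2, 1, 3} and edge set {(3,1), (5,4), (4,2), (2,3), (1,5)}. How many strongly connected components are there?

1

{1, 2, 3, 4, 5} are all mutually reachable — one SCC of size 5.
That gives 1 strongly connected component.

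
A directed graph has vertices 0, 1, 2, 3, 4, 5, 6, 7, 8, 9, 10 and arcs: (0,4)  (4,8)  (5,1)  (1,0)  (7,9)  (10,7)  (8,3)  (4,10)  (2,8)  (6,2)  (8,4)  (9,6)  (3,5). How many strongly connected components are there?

{0, 1, 2, 3, 4, 5, 6, 7, 8, 9, 10} are all mutually reachable — one SCC of size 11.
That gives 1 strongly connected component.

1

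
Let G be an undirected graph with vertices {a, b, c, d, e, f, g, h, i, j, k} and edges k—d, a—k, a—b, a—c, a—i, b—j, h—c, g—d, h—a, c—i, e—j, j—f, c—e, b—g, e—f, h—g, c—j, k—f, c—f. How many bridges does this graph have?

The edges on the cycle a-b-g-d-k-a are not bridges since each lies on that cycle.
Every edge lies on some cycle, so there are no bridges.

0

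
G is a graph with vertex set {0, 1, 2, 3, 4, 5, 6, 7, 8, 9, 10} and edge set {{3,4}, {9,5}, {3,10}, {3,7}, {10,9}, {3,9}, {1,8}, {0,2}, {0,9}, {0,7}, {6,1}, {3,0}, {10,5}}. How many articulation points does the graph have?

3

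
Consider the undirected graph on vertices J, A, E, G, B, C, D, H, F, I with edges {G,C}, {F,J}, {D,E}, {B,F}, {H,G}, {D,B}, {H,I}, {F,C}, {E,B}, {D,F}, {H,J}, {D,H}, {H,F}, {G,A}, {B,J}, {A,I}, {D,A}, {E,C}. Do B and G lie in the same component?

From B we can reach A, B, C, D, E, F, G, H, I, J, which includes G.

Yes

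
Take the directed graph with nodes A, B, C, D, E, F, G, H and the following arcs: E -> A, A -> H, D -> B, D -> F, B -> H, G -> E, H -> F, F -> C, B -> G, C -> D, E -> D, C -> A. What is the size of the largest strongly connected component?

8

{A, B, C, D, E, F, G, H} are all mutually reachable — one SCC of size 8.
The largest has 8 vertices.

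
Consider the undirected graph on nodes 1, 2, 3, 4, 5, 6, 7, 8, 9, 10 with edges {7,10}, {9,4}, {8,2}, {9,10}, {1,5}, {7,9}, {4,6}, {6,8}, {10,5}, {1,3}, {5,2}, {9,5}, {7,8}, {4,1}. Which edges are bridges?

The edges on the cycle 9-4-1-5-9 are not bridges since each lies on that cycle.
But removing 3 - 1 disconnects 3 from 1 — this is a bridge.

1-3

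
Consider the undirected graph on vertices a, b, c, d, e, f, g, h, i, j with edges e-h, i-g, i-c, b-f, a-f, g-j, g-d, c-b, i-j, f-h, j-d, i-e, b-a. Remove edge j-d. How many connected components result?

j and d are still connected via j-g-d, so the component count stays at 1.

1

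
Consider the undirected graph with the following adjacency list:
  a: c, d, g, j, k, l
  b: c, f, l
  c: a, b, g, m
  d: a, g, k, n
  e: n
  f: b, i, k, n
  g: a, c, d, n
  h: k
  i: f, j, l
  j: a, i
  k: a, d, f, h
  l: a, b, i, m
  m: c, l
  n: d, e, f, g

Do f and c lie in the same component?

Yes

From f we can reach a, b, c, d, e, f, g, h, i, j, k, l, m, n, which includes c.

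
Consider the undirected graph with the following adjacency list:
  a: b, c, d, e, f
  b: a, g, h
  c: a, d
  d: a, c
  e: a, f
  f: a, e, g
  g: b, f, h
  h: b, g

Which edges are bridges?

none

The edges on the cycle a-d-c-a are not bridges since each lies on that cycle.
Every edge lies on some cycle, so there are no bridges.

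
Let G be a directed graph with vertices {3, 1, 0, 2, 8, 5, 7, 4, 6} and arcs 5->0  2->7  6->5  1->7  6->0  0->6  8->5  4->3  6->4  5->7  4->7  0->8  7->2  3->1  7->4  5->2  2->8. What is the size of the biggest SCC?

{0, 1, 2, 3, 4, 5, 6, 7, 8} are all mutually reachable — one SCC of size 9.
The largest has 9 vertices.

9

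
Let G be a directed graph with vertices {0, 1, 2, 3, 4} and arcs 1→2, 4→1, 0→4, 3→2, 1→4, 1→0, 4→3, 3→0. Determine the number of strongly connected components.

{0, 1, 3, 4} are all mutually reachable — one SCC of size 4.
{2} is an SCC by itself.
That gives 2 strongly connected components.

2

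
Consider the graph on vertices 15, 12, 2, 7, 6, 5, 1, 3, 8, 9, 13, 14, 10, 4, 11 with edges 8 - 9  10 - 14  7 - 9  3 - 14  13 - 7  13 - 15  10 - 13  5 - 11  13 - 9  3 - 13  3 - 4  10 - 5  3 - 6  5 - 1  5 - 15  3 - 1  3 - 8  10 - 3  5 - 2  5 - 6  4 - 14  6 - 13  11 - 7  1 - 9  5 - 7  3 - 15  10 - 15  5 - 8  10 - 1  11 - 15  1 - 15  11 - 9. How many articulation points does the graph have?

Removing 5 increases the component count from 2 to 3, so 5 is a cut vertex.
By contrast removing 4 leaves 2 components; it is not a cut vertex. No other vertex is a cut vertex either.

1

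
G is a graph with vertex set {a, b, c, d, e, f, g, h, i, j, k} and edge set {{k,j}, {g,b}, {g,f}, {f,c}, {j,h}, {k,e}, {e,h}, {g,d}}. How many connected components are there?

i is isolated — a component by itself.
a is isolated — a component by itself.
Starting from e we can reach e, h, j, k. That is one component of size 4.
Starting from b we can reach b, c, d, f, g. That is one component of size 5.
Total: 4 components.

4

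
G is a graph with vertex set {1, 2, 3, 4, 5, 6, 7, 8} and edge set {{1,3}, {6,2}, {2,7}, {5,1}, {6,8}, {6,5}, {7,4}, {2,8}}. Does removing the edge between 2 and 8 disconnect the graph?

No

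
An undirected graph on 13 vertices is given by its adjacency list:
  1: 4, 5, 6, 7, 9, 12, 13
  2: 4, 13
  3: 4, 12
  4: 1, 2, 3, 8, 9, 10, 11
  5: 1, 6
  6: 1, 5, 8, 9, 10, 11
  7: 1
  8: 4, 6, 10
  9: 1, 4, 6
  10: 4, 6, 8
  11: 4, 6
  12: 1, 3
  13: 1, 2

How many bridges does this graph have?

1

The edges on the cycle 1-4-3-12-1 are not bridges since each lies on that cycle.
But removing 7-1 disconnects 7 from 1 — this is a bridge.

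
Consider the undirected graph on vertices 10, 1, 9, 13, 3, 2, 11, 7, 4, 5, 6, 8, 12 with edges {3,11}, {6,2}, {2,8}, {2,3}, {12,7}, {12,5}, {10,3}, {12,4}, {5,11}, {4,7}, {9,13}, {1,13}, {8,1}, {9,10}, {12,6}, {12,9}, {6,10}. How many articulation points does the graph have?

1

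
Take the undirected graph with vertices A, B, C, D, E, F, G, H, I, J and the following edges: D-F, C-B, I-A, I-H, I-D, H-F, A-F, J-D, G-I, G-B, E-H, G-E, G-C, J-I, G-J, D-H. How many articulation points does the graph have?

Removing G increases the component count from 1 to 2, so G is a cut vertex.
By contrast removing E leaves 1 component; it is not a cut vertex. No other vertex is a cut vertex either.

1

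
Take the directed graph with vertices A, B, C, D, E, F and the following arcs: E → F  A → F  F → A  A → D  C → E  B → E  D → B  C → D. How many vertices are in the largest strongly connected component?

5

{A, B, D, E, F} are all mutually reachable — one SCC of size 5.
{C} is an SCC by itself.
The largest has 5 vertices.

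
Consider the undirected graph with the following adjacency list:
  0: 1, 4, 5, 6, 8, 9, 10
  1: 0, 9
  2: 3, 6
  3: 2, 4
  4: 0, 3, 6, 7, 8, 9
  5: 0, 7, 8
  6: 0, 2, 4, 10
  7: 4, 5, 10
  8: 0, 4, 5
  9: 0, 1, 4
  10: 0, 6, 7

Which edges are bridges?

The edges on the cycle 0-4-9-0 are not bridges since each lies on that cycle.
Every edge lies on some cycle, so there are no bridges.

none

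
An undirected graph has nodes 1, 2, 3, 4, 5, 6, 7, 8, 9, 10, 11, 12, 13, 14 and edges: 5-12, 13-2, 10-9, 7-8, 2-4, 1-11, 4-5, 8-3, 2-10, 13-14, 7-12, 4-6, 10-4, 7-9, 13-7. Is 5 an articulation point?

Deleting 5 leaves 2 components (was 2), so 5 is not a cut vertex.

No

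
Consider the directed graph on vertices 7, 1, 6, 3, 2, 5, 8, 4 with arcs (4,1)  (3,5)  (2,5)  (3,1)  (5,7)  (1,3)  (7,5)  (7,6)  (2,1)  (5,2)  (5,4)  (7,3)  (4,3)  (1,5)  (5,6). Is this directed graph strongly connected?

There is no directed path from 6 to 5, so the graph is not strongly connected.

No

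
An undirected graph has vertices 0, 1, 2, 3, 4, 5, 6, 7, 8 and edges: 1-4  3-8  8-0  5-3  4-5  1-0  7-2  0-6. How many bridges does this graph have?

The edges on the cycle 1-4-5-3-8-0-1 are not bridges since each lies on that cycle.
But removing 0-6 disconnects 0 from 6; removing 2-7 disconnects 2 from 7 — these are bridges.
That makes 2 bridges.

2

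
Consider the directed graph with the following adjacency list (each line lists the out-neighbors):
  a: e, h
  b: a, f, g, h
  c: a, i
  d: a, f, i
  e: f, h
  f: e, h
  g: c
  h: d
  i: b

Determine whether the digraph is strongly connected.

From e we can reach every vertex (a, b, c, d, e, f, g, h, i), and every vertex can reach e (a, b, c, d, e, f, g, h, i). So the whole graph is one strongly connected component.

Yes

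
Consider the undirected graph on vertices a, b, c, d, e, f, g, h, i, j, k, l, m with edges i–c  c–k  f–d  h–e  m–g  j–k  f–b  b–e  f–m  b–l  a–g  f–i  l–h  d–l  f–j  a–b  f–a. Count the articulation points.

Removing f increases the component count from 1 to 2, so f is a cut vertex.
By contrast removing i leaves 1 component; it is not a cut vertex. No other vertex is a cut vertex either.

1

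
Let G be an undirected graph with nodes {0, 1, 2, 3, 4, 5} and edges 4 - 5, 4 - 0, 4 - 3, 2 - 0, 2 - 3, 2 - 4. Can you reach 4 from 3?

From 3 we can reach 0, 2, 3, 4, 5, which includes 4.

Yes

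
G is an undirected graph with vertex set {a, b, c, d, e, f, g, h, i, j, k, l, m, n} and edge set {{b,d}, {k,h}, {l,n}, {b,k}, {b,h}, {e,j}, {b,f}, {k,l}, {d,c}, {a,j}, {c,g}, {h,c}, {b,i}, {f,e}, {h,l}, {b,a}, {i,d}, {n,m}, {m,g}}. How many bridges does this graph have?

0

The edges on the cycle b-f-e-j-a-b are not bridges since each lies on that cycle.
Every edge lies on some cycle, so there are no bridges.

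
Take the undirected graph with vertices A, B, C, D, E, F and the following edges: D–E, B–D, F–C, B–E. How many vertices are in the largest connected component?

3

A is isolated — a component by itself.
Starting from C we can reach C, F. That is one component of size 2.
Starting from B we can reach B, D, E. That is one component of size 3.
The largest has 3 vertices.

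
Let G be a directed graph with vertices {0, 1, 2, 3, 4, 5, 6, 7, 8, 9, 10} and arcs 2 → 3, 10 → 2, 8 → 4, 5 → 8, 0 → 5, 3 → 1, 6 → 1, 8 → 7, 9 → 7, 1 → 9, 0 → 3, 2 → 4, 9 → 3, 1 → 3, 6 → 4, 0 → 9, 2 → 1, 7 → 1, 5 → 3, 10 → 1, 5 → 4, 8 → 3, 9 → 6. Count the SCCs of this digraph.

{1, 3, 6, 7, 9} are all mutually reachable — one SCC of size 5.
{5} is an SCC by itself.
{4} is an SCC by itself.
{10} is an SCC by itself.
{8} is an SCC by itself.
(and 2 more singleton SCCs)
That gives 7 strongly connected components.

7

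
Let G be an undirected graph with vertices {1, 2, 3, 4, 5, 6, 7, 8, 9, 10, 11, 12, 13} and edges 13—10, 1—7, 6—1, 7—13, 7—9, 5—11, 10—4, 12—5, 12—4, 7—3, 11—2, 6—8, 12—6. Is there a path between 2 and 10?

Yes

From 2 we can reach 1, 2, 3, 4, 5, 6, 7, 8, 9, 10, 11, 12, 13, which includes 10.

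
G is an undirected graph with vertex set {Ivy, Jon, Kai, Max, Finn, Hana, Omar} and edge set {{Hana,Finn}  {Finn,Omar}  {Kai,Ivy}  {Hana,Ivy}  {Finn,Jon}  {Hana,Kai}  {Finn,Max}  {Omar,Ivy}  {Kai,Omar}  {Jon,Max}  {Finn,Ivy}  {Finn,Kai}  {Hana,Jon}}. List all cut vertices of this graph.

Removing Omar, for instance, still leaves 1 component. No single vertex removal increases the component count — the graph has no articulation points.

none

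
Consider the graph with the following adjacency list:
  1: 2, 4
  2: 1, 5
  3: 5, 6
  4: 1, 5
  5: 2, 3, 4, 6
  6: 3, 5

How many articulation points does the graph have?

1

Removing 5 increases the component count from 1 to 2, so 5 is a cut vertex.
By contrast removing 3 leaves 1 component; it is not a cut vertex. No other vertex is a cut vertex either.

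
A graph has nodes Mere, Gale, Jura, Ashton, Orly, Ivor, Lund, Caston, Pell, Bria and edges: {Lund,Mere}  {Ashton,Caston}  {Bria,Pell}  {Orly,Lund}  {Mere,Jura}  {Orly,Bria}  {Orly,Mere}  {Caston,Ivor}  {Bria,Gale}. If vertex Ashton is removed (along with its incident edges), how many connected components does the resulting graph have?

With Ashton gone, the remaining components are: {Ivor, Caston}; {Bria, Gale, Jura, Lund, Mere, Orly, Pell}.
That is 2 components.

2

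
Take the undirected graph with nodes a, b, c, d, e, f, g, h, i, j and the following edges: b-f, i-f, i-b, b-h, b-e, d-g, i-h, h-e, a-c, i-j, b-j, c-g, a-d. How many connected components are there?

Starting from a we can reach a, c, d, g. That is one component of size 4.
Starting from b we can reach b, e, f, h, i, j. That is one component of size 6.
Total: 2 components.

2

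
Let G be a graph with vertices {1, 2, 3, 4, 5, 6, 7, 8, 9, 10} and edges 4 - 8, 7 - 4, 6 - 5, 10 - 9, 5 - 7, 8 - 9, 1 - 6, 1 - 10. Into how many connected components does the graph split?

3

3 is isolated — a component by itself.
2 is isolated — a component by itself.
Starting from 1 we can reach 1, 4, 5, 6, 7, 8, 9, 10. That is one component of size 8.
Total: 3 components.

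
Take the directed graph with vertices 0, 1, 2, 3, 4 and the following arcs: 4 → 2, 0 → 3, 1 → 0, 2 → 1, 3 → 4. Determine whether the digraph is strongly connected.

From 0 we can reach every vertex (0, 1, 2, 3, 4), and every vertex can reach 0 (0, 1, 2, 3, 4). So the whole graph is one strongly connected component.

Yes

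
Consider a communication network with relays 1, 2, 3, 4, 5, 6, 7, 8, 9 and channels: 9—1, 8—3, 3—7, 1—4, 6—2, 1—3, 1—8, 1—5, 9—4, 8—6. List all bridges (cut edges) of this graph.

1-5, 2-6, 3-7, 6-8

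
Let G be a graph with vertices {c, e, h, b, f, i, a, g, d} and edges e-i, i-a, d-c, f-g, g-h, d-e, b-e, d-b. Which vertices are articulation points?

d, e, g, i

Removing d increases the component count from 2 to 3, so d is a cut vertex.
Removing e increases the component count from 2 to 3, so e is a cut vertex.
Removing g increases the component count from 2 to 3, so g is a cut vertex.
Likewise i is a cut vertex.
By contrast removing c leaves 2 components; it is not a cut vertex. No other vertex is a cut vertex either.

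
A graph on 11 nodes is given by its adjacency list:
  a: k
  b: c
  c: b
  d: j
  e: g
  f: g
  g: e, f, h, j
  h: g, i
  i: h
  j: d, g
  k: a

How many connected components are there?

Starting from b we can reach b, c. That is one component of size 2.
Starting from a we can reach a, k. That is one component of size 2.
Starting from d we can reach d, e, f, g, h, i, j. That is one component of size 7.
Total: 3 components.

3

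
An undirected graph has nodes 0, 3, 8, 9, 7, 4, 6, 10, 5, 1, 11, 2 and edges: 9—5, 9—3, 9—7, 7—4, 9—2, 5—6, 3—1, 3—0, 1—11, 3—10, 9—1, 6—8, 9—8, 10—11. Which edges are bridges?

0-3, 2-9, 4-7, 7-9

The edges on the cycle 9-5-6-8-9 are not bridges since each lies on that cycle.
But removing 0—3 disconnects 0 from 3; removing 2—9 disconnects 2 from 9; removing 7—4 disconnects 7 from 4; removing 7—9 disconnects 7 from 9 — these are bridges.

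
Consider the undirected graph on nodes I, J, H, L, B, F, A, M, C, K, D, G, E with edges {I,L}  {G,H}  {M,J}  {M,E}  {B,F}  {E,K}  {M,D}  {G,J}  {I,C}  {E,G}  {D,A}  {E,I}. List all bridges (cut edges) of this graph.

A-D, B-F, C-I, D-M, E-I, E-K, G-H, I-L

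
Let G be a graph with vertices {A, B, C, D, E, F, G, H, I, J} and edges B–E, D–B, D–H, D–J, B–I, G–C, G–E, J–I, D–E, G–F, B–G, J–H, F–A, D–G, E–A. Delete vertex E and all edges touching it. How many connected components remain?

1

With E gone, the remaining components are: {A, B, C, D, F, G, H, I, J}.
That is 1 component.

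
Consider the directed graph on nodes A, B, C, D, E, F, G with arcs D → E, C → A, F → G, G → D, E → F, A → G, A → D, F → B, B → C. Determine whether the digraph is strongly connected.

From D we can reach every vertex (A, B, C, D, E, F, G), and every vertex can reach D (A, B, C, D, E, F, G). So the whole graph is one strongly connected component.

Yes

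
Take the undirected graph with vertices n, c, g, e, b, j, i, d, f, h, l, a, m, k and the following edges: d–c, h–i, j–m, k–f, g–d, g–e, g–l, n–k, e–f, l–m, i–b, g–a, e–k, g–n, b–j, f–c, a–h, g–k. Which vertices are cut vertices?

g

Removing g increases the component count from 1 to 2, so g is a cut vertex.
By contrast removing l leaves 1 component; it is not a cut vertex. No other vertex is a cut vertex either.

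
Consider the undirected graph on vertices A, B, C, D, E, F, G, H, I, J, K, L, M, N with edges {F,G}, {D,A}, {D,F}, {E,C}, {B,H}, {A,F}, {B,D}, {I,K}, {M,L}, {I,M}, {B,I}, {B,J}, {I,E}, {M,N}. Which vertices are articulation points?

B, D, E, F, I, M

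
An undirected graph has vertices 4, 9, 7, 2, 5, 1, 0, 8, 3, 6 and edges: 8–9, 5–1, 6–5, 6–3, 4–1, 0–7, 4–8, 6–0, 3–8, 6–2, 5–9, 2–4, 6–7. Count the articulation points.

Removing 6 increases the component count from 1 to 2, so 6 is a cut vertex.
By contrast removing 1 leaves 1 component; it is not a cut vertex. No other vertex is a cut vertex either.

1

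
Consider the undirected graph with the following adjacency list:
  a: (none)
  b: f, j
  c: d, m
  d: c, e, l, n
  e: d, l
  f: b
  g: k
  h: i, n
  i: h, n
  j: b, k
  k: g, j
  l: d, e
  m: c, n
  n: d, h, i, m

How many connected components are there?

3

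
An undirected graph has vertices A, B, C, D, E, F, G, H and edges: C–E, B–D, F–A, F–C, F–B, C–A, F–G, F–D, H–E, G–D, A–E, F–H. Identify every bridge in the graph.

none

The edges on the cycle F-C-A-F are not bridges since each lies on that cycle.
Every edge lies on some cycle, so there are no bridges.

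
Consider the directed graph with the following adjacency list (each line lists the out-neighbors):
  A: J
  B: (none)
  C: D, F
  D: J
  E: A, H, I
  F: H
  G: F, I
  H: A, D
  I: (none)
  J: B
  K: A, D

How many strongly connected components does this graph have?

11

{H} is an SCC by itself.
{G} is an SCC by itself.
{I} is an SCC by itself.
{E} is an SCC by itself.
{A} is an SCC by itself.
(and 6 more singleton SCCs)
That gives 11 strongly connected components.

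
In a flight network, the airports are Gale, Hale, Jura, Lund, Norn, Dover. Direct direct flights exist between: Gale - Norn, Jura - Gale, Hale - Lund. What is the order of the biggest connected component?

3

Dover is isolated — a component by itself.
Starting from Hale we can reach Hale, Lund. That is one component of size 2.
Starting from Gale we can reach Gale, Jura, Norn. That is one component of size 3.
The largest has 3 vertices.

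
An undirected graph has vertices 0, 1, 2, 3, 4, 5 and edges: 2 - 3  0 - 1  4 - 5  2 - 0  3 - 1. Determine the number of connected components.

Starting from 4 we can reach 4, 5. That is one component of size 2.
Starting from 0 we can reach 0, 1, 2, 3. That is one component of size 4.
Total: 2 components.

2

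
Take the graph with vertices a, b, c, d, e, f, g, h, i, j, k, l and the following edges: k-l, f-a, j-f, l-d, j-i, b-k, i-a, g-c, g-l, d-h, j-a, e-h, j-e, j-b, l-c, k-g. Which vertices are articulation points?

j

Removing j increases the component count from 1 to 2, so j is a cut vertex.
By contrast removing f leaves 1 component; it is not a cut vertex. No other vertex is a cut vertex either.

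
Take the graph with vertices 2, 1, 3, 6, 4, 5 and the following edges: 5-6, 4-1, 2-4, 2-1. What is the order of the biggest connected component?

3

3 is isolated — a component by itself.
Starting from 5 we can reach 5, 6. That is one component of size 2.
Starting from 1 we can reach 1, 2, 4. That is one component of size 3.
The largest has 3 vertices.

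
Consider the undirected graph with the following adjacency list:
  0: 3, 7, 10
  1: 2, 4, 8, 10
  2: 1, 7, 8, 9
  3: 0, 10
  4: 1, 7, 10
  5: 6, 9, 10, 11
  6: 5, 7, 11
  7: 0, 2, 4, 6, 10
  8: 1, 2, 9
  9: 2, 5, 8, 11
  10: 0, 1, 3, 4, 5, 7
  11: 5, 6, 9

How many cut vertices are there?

Removing 3, for instance, still leaves 1 component. No single vertex removal increases the component count — the graph has no articulation points.

0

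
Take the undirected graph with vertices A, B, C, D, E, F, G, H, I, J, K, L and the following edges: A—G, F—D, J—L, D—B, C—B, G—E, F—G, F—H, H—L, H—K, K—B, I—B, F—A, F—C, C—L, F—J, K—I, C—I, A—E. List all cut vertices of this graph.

F

Removing F increases the component count from 1 to 2, so F is a cut vertex.
By contrast removing J leaves 1 component; it is not a cut vertex. No other vertex is a cut vertex either.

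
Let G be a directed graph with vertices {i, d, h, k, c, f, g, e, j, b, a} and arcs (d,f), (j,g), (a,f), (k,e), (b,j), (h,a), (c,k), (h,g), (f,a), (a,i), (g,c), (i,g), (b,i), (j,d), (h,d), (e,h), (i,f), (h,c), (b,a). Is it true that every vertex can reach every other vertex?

No

There is no directed path from e to b, so the graph is not strongly connected.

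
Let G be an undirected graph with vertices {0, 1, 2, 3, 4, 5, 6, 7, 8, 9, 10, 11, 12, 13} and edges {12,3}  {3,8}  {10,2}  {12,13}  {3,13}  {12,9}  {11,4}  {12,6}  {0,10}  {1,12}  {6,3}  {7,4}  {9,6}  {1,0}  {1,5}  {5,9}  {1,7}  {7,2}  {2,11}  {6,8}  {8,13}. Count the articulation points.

Removing 1 increases the component count from 1 to 2, so 1 is a cut vertex.
By contrast removing 3 leaves 1 component; it is not a cut vertex. No other vertex is a cut vertex either.

1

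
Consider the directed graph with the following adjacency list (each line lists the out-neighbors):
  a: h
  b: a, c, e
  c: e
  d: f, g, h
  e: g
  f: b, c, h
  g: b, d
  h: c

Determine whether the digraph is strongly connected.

Yes

From c we can reach every vertex (a, b, c, d, e, f, g, h), and every vertex can reach c (a, b, c, d, e, f, g, h). So the whole graph is one strongly connected component.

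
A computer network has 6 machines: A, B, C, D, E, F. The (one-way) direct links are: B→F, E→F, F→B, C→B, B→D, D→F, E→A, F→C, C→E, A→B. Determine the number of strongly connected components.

1

{A, B, C, D, E, F} are all mutually reachable — one SCC of size 6.
That gives 1 strongly connected component.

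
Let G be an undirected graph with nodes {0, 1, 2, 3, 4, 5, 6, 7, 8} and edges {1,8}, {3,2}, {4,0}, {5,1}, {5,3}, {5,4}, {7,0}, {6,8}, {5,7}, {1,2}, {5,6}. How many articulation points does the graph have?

Removing 5 increases the component count from 1 to 2, so 5 is a cut vertex.
By contrast removing 3 leaves 1 component; it is not a cut vertex. No other vertex is a cut vertex either.

1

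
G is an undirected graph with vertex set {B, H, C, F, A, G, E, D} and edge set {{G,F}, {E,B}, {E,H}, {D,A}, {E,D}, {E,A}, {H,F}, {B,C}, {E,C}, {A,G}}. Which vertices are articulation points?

Removing E increases the component count from 1 to 2, so E is a cut vertex.
By contrast removing F leaves 1 component; it is not a cut vertex. No other vertex is a cut vertex either.

E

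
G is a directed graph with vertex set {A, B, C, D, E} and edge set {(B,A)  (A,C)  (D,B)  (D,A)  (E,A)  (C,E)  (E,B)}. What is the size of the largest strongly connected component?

{A, B, C, E} are all mutually reachable — one SCC of size 4.
{D} is an SCC by itself.
The largest has 4 vertices.

4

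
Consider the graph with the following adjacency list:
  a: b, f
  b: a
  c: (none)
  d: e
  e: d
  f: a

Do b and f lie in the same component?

From b we can reach a, b, f, which includes f.

Yes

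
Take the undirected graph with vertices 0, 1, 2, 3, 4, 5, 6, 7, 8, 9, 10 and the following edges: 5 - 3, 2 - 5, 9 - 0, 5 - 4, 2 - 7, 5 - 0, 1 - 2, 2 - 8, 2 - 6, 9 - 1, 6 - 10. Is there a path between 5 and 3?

From 5 we can reach 0, 1, 2, 3, 4, 5, 6, 7, 8, 9, 10, which includes 3.

Yes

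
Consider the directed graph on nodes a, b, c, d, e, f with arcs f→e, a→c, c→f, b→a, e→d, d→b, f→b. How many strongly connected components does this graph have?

1

{a, b, c, d, e, f} are all mutually reachable — one SCC of size 6.
That gives 1 strongly connected component.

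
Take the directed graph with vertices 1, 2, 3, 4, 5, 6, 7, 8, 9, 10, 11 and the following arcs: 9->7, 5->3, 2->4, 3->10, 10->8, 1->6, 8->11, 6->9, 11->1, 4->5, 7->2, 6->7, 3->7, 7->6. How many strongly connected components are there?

1

{1, 2, 3, 4, 5, 6, 7, 8, 9, 10, 11} are all mutually reachable — one SCC of size 11.
That gives 1 strongly connected component.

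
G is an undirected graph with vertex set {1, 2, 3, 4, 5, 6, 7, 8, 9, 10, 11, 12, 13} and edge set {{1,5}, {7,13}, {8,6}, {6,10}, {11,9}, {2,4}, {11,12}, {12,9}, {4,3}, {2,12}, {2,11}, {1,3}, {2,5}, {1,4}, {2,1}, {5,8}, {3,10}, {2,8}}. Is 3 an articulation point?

No

Deleting 3 leaves 2 components (was 2), so 3 is not a cut vertex.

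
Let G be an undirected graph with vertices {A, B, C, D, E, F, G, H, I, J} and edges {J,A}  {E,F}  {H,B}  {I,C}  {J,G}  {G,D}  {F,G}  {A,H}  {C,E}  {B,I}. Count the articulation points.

1

Removing G increases the component count from 1 to 2, so G is a cut vertex.
By contrast removing E leaves 1 component; it is not a cut vertex. No other vertex is a cut vertex either.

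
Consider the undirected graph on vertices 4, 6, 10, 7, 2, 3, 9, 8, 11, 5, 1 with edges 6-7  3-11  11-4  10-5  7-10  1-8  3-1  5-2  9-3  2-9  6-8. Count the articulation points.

2

Removing 3 increases the component count from 1 to 2, so 3 is a cut vertex.
Removing 11 increases the component count from 1 to 2, so 11 is a cut vertex.
By contrast removing 6 leaves 1 component; it is not a cut vertex. No other vertex is a cut vertex either.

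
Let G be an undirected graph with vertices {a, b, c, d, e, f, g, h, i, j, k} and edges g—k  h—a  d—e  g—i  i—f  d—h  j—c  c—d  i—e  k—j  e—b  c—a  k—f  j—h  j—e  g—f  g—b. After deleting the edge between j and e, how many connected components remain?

1

j and e are still connected via j-c-d-e, so the component count stays at 1.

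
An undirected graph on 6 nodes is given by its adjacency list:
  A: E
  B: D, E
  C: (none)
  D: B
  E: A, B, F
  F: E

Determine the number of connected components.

2

C is isolated — a component by itself.
Starting from A we can reach A, B, D, E, F. That is one component of size 5.
Total: 2 components.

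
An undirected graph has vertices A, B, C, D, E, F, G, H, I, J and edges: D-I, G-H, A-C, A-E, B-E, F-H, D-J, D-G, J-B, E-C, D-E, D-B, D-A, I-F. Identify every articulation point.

Removing D increases the component count from 1 to 2, so D is a cut vertex.
By contrast removing H leaves 1 component; it is not a cut vertex. No other vertex is a cut vertex either.

D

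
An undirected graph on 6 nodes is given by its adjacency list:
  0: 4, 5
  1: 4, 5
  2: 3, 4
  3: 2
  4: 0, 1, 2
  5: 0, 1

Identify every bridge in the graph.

2-3, 2-4

The edges on the cycle 4-0-5-1-4 are not bridges since each lies on that cycle.
But removing 3-2 disconnects 3 from 2; removing 2-4 disconnects 2 from 4 — these are bridges.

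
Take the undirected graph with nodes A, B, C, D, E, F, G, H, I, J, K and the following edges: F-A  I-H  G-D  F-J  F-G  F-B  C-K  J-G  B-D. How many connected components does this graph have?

E is isolated — a component by itself.
Starting from H we can reach H, I. That is one component of size 2.
Starting from C we can reach C, K. That is one component of size 2.
Starting from A we can reach A, B, D, F, G, J. That is one component of size 6.
Total: 4 components.

4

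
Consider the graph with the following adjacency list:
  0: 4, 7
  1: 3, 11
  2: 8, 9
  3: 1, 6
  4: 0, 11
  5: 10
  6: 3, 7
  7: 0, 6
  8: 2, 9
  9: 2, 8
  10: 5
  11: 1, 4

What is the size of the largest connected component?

7

Starting from 5 we can reach 5, 10. That is one component of size 2.
Starting from 2 we can reach 2, 8, 9. That is one component of size 3.
Starting from 0 we can reach 0, 1, 3, 4, 6, 7, 11. That is one component of size 7.
The largest has 7 vertices.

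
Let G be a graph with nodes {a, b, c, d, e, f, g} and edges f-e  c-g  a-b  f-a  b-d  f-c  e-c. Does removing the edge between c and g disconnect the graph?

Removing c-g leaves no path between c and g: the component count goes from 1 to 2. So it is a bridge.

Yes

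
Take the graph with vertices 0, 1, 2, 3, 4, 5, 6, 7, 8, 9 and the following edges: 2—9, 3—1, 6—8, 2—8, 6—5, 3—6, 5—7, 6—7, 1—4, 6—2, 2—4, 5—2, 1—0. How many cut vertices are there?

Removing 1 increases the component count from 1 to 2, so 1 is a cut vertex.
Removing 2 increases the component count from 1 to 2, so 2 is a cut vertex.
By contrast removing 8 leaves 1 component; it is not a cut vertex. No other vertex is a cut vertex either.

2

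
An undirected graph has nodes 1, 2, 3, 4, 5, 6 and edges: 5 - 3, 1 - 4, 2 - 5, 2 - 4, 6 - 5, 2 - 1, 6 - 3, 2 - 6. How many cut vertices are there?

1

Removing 2 increases the component count from 1 to 2, so 2 is a cut vertex.
By contrast removing 4 leaves 1 component; it is not a cut vertex. No other vertex is a cut vertex either.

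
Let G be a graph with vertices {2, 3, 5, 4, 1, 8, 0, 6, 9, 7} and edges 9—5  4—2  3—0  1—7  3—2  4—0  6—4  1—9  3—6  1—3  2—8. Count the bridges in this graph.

5

The edges on the cycle 3-6-4-0-3 are not bridges since each lies on that cycle.
But removing 1—3 disconnects 1 from 3; removing 7—1 disconnects 7 from 1; removing 9—5 disconnects 9 from 5; removing 2—8 disconnects 2 from 8 — these are bridges.
In total 5 edges are bridges.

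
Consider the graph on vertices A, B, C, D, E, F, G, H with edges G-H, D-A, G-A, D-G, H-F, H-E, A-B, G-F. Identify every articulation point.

A, G, H

Removing A increases the component count from 2 to 3, so A is a cut vertex.
Removing G increases the component count from 2 to 3, so G is a cut vertex.
Removing H increases the component count from 2 to 3, so H is a cut vertex.
By contrast removing F leaves 2 components; it is not a cut vertex. No other vertex is a cut vertex either.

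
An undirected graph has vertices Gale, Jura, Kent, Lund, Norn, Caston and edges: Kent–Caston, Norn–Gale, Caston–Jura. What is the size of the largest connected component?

3

Lund is isolated — a component by itself.
Starting from Gale we can reach Gale, Norn. That is one component of size 2.
Starting from Jura we can reach Jura, Kent, Caston. That is one component of size 3.
The largest has 3 vertices.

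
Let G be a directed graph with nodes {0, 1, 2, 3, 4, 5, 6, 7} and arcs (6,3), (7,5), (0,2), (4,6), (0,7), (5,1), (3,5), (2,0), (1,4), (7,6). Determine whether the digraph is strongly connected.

There is no directed path from 1 to 2, so the graph is not strongly connected.

No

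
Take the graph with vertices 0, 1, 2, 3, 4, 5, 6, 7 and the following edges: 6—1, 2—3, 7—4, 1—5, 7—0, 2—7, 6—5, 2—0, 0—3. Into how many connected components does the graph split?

Starting from 1 we can reach 1, 5, 6. That is one component of size 3.
Starting from 0 we can reach 0, 2, 3, 4, 7. That is one component of size 5.
Total: 2 components.

2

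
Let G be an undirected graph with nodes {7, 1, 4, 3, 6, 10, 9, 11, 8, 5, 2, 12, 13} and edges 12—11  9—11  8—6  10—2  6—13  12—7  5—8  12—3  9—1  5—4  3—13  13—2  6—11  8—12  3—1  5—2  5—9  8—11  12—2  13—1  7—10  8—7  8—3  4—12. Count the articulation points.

0

Removing 8, for instance, still leaves 1 component. No single vertex removal increases the component count — the graph has no articulation points.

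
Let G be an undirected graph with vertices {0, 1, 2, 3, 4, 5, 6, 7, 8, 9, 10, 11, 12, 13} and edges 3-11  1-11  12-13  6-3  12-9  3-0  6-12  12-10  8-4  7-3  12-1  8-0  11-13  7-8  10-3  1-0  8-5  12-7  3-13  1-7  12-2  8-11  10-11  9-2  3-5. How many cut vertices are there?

Removing 8 increases the component count from 1 to 2, so 8 is a cut vertex.
Removing 12 increases the component count from 1 to 2, so 12 is a cut vertex.
By contrast removing 7 leaves 1 component; it is not a cut vertex. No other vertex is a cut vertex either.

2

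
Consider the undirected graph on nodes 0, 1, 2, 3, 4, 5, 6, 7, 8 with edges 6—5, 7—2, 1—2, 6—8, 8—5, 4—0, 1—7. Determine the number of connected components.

4

3 is isolated — a component by itself.
Starting from 0 we can reach 0, 4. That is one component of size 2.
Starting from 5 we can reach 5, 6, 8. That is one component of size 3.
Starting from 1 we can reach 1, 2, 7. That is one component of size 3.
Total: 4 components.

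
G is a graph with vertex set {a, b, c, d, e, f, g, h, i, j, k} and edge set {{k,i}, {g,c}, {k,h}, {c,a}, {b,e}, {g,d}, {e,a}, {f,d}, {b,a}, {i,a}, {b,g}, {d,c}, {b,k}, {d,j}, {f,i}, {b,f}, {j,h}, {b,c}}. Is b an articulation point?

No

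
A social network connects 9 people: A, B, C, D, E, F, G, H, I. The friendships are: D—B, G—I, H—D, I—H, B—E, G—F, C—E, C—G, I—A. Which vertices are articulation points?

Removing G increases the component count from 1 to 2, so G is a cut vertex.
Removing I increases the component count from 1 to 2, so I is a cut vertex.
By contrast removing F leaves 1 component; it is not a cut vertex. No other vertex is a cut vertex either.

G, I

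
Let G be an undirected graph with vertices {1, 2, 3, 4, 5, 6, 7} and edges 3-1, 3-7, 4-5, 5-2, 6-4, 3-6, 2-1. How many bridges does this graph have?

The edges on the cycle 3-6-4-5-2-1-3 are not bridges since each lies on that cycle.
But removing 3-7 disconnects 3 from 7 — this is a bridge.

1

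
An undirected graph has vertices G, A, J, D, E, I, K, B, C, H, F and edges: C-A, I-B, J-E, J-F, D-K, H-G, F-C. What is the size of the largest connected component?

Starting from G we can reach G, H. That is one component of size 2.
Starting from D we can reach D, K. That is one component of size 2.
Starting from B we can reach B, I. That is one component of size 2.
Starting from A we can reach A, C, E, F, J. That is one component of size 5.
The largest has 5 vertices.

5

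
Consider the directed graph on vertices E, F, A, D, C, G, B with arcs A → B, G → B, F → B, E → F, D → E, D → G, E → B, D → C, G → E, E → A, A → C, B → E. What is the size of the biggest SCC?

4

{A, B, E, F} are all mutually reachable — one SCC of size 4.
{D} is an SCC by itself.
{C} is an SCC by itself.
{G} is an SCC by itself.
The largest has 4 vertices.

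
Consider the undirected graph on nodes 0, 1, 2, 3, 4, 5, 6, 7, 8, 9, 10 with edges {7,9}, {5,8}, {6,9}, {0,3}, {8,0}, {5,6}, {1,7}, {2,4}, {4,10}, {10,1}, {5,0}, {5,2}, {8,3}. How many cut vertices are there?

1

Removing 5 increases the component count from 1 to 2, so 5 is a cut vertex.
By contrast removing 4 leaves 1 component; it is not a cut vertex. No other vertex is a cut vertex either.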